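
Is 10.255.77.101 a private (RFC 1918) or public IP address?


RFC 1918 private ranges:
  10.0.0.0/8 (10.0.0.0 - 10.255.255.255)
  172.16.0.0/12 (172.16.0.0 - 172.31.255.255)
  192.168.0.0/16 (192.168.0.0 - 192.168.255.255)
Private (in 10.0.0.0/8)


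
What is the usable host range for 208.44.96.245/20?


Network: 208.44.96.0
Broadcast: 208.44.111.255
First usable = network + 1
Last usable = broadcast - 1
Range: 208.44.96.1 to 208.44.111.254


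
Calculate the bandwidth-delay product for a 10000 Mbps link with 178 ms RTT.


BDP = bandwidth * RTT
= 10000 Mbps * 178 ms
= 10000 * 1e6 * 178 / 1000 bits
= 1780000000 bits
= 222500000 bytes
= 217285.1562 KB
BDP = 1780000000 bits (222500000 bytes)


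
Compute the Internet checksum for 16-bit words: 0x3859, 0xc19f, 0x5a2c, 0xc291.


Sum all words (with carry folding):
+ 0x3859 = 0x3859
+ 0xc19f = 0xf9f8
+ 0x5a2c = 0x5425
+ 0xc291 = 0x16b7
One's complement: ~0x16b7
Checksum = 0xe948


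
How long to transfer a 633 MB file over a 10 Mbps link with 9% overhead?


Effective throughput = 10 * (1 - 9/100) = 9.1 Mbps
File size in Mb = 633 * 8 = 5064 Mb
Time = 5064 / 9.1
Time = 556.4835 seconds


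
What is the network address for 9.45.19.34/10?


IP:   00001001.00101101.00010011.00100010
Mask: 11111111.11000000.00000000.00000000
AND operation:
Net:  00001001.00000000.00000000.00000000
Network: 9.0.0.0/10


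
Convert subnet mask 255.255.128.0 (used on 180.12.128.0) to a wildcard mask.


Subnet mask: 255.255.128.0
Wildcard = 255.255.255.255 - subnet mask
255 - 255 = 0
255 - 255 = 0
255 - 128 = 127
255 - 0 = 255
Wildcard: 0.0.127.255


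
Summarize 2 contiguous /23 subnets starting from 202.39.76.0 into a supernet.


Original prefix: /23
Number of subnets: 2 = 2^1
New prefix = 23 - 1 = 22
Supernet: 202.39.76.0/22


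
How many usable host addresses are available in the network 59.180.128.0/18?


Host bits = 32 - 18 = 14
Total addresses = 2^14 = 16384
Usable = total - 2 (network and broadcast)
Usable hosts: 16382


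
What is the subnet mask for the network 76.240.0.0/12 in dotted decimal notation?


/12 means 12 network bits, 20 host bits
Binary: 11111111111100000000000000000000
Mask: 255.240.0.0


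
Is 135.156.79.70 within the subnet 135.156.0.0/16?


Subnet network: 135.156.0.0
Test IP AND mask: 135.156.0.0
Yes, 135.156.79.70 is in 135.156.0.0/16


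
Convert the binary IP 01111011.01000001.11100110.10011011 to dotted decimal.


01111011 = 123
01000001 = 65
11100110 = 230
10011011 = 155
IP: 123.65.230.155


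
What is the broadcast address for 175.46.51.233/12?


Network: 175.32.0.0/12
Host bits = 20
Set all host bits to 1:
Broadcast: 175.47.255.255


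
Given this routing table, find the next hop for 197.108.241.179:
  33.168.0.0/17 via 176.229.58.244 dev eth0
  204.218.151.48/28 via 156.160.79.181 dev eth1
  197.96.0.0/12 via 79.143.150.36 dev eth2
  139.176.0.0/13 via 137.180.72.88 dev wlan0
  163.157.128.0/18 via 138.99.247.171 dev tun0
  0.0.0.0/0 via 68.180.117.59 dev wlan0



Longest prefix match for 197.108.241.179:
  /17 33.168.0.0: no
  /28 204.218.151.48: no
  /12 197.96.0.0: MATCH
  /13 139.176.0.0: no
  /18 163.157.128.0: no
  /0 0.0.0.0: MATCH
Selected: next-hop 79.143.150.36 via eth2 (matched /12)


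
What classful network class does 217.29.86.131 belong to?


First octet: 217
Binary: 11011001
110xxxxx -> Class C (192-223)
Class C, default mask 255.255.255.0 (/24)


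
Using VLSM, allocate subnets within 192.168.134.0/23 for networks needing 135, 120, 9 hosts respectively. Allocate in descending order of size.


135 hosts -> /24 (254 usable): 192.168.134.0/24
120 hosts -> /25 (126 usable): 192.168.135.0/25
9 hosts -> /28 (14 usable): 192.168.135.128/28
Allocation: 192.168.134.0/24 (135 hosts, 254 usable); 192.168.135.0/25 (120 hosts, 126 usable); 192.168.135.128/28 (9 hosts, 14 usable)


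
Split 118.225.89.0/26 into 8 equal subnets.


New prefix = 26 + 3 = 29
Each subnet has 8 addresses
  118.225.89.0/29
  118.225.89.8/29
  118.225.89.16/29
  118.225.89.24/29
  118.225.89.32/29
  118.225.89.40/29
  118.225.89.48/29
  118.225.89.56/29
Subnets: 118.225.89.0/29, 118.225.89.8/29, 118.225.89.16/29, 118.225.89.24/29, 118.225.89.32/29, 118.225.89.40/29, 118.225.89.48/29, 118.225.89.56/29


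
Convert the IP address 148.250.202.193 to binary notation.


148 = 10010100
250 = 11111010
202 = 11001010
193 = 11000001
Binary: 10010100.11111010.11001010.11000001


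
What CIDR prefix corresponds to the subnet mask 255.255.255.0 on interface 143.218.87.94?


Binary: 11111111.11111111.11111111.00000000
Count leading 1s
Prefix: /24


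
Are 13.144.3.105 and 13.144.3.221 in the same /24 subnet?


Mask: 255.255.255.0
13.144.3.105 AND mask = 13.144.3.0
13.144.3.221 AND mask = 13.144.3.0
Yes, same subnet (13.144.3.0)


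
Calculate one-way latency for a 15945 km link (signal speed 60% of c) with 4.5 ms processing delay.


Speed = 0.6 * 3e5 km/s = 180000 km/s
Propagation delay = 15945 / 180000 = 0.0886 s = 88.5833 ms
Processing delay = 4.5 ms
Total one-way latency = 93.0833 ms


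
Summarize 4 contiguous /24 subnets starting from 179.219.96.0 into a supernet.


Original prefix: /24
Number of subnets: 4 = 2^2
New prefix = 24 - 2 = 22
Supernet: 179.219.96.0/22


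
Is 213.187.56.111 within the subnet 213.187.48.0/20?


Subnet network: 213.187.48.0
Test IP AND mask: 213.187.48.0
Yes, 213.187.56.111 is in 213.187.48.0/20


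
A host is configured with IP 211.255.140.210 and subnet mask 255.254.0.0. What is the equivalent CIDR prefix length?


Binary: 11111111.11111110.00000000.00000000
Count leading 1s
Prefix: /15


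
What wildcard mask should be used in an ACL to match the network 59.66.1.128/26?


Subnet mask: 255.255.255.192
Wildcard = 255.255.255.255 - subnet mask
255 - 255 = 0
255 - 255 = 0
255 - 255 = 0
255 - 192 = 63
Wildcard: 0.0.0.63


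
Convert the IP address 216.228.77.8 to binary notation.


216 = 11011000
228 = 11100100
77 = 01001101
8 = 00001000
Binary: 11011000.11100100.01001101.00001000


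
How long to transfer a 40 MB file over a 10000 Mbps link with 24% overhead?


Effective throughput = 10000 * (1 - 24/100) = 7600 Mbps
File size in Mb = 40 * 8 = 320 Mb
Time = 320 / 7600
Time = 0.0421 seconds


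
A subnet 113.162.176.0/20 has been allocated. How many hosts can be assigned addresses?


Host bits = 32 - 20 = 12
Total addresses = 2^12 = 4096
Usable = total - 2 (network and broadcast)
Usable hosts: 4094


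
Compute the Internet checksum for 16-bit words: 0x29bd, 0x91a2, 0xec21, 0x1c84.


Sum all words (with carry folding):
+ 0x29bd = 0x29bd
+ 0x91a2 = 0xbb5f
+ 0xec21 = 0xa781
+ 0x1c84 = 0xc405
One's complement: ~0xc405
Checksum = 0x3bfa


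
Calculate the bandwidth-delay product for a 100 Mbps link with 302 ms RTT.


BDP = bandwidth * RTT
= 100 Mbps * 302 ms
= 100 * 1e6 * 302 / 1000 bits
= 30200000 bits
= 3775000 bytes
= 3686.5234 KB
BDP = 30200000 bits (3775000 bytes)


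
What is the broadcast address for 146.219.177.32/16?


Network: 146.219.0.0/16
Host bits = 16
Set all host bits to 1:
Broadcast: 146.219.255.255


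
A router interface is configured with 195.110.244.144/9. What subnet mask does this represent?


/9 means 9 network bits, 23 host bits
Binary: 11111111100000000000000000000000
Mask: 255.128.0.0


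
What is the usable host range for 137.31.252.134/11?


Network: 137.0.0.0
Broadcast: 137.31.255.255
First usable = network + 1
Last usable = broadcast - 1
Range: 137.0.0.1 to 137.31.255.254


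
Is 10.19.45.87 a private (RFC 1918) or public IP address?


RFC 1918 private ranges:
  10.0.0.0/8 (10.0.0.0 - 10.255.255.255)
  172.16.0.0/12 (172.16.0.0 - 172.31.255.255)
  192.168.0.0/16 (192.168.0.0 - 192.168.255.255)
Private (in 10.0.0.0/8)


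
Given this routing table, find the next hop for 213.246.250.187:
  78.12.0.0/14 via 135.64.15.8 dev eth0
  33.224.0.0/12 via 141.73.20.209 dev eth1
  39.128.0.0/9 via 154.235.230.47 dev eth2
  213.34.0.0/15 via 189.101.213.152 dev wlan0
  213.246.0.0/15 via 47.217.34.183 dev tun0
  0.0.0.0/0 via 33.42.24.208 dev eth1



Longest prefix match for 213.246.250.187:
  /14 78.12.0.0: no
  /12 33.224.0.0: no
  /9 39.128.0.0: no
  /15 213.34.0.0: no
  /15 213.246.0.0: MATCH
  /0 0.0.0.0: MATCH
Selected: next-hop 47.217.34.183 via tun0 (matched /15)


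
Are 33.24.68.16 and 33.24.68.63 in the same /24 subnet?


Mask: 255.255.255.0
33.24.68.16 AND mask = 33.24.68.0
33.24.68.63 AND mask = 33.24.68.0
Yes, same subnet (33.24.68.0)


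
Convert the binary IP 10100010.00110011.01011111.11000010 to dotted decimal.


10100010 = 162
00110011 = 51
01011111 = 95
11000010 = 194
IP: 162.51.95.194


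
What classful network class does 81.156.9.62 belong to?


First octet: 81
Binary: 01010001
0xxxxxxx -> Class A (1-126)
Class A, default mask 255.0.0.0 (/8)


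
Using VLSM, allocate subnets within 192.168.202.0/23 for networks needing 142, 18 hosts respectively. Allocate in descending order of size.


142 hosts -> /24 (254 usable): 192.168.202.0/24
18 hosts -> /27 (30 usable): 192.168.203.0/27
Allocation: 192.168.202.0/24 (142 hosts, 254 usable); 192.168.203.0/27 (18 hosts, 30 usable)


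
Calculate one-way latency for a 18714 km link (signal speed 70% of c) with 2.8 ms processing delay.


Speed = 0.7 * 3e5 km/s = 210000 km/s
Propagation delay = 18714 / 210000 = 0.0891 s = 89.1143 ms
Processing delay = 2.8 ms
Total one-way latency = 91.9143 ms


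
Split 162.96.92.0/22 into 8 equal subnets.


New prefix = 22 + 3 = 25
Each subnet has 128 addresses
  162.96.92.0/25
  162.96.92.128/25
  162.96.93.0/25
  162.96.93.128/25
  162.96.94.0/25
  162.96.94.128/25
  162.96.95.0/25
  162.96.95.128/25
Subnets: 162.96.92.0/25, 162.96.92.128/25, 162.96.93.0/25, 162.96.93.128/25, 162.96.94.0/25, 162.96.94.128/25, 162.96.95.0/25, 162.96.95.128/25


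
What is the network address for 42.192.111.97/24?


IP:   00101010.11000000.01101111.01100001
Mask: 11111111.11111111.11111111.00000000
AND operation:
Net:  00101010.11000000.01101111.00000000
Network: 42.192.111.0/24


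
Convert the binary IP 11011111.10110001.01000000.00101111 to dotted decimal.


11011111 = 223
10110001 = 177
01000000 = 64
00101111 = 47
IP: 223.177.64.47


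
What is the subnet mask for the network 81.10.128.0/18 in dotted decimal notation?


/18 means 18 network bits, 14 host bits
Binary: 11111111111111111100000000000000
Mask: 255.255.192.0


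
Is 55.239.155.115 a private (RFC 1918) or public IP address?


RFC 1918 private ranges:
  10.0.0.0/8 (10.0.0.0 - 10.255.255.255)
  172.16.0.0/12 (172.16.0.0 - 172.31.255.255)
  192.168.0.0/16 (192.168.0.0 - 192.168.255.255)
Public (not in any RFC 1918 range)


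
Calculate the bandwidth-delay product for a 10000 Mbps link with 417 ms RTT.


BDP = bandwidth * RTT
= 10000 Mbps * 417 ms
= 10000 * 1e6 * 417 / 1000 bits
= 4170000000 bits
= 521250000 bytes
= 509033.2031 KB
BDP = 4170000000 bits (521250000 bytes)


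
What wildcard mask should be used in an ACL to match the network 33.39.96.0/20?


Subnet mask: 255.255.240.0
Wildcard = 255.255.255.255 - subnet mask
255 - 255 = 0
255 - 255 = 0
255 - 240 = 15
255 - 0 = 255
Wildcard: 0.0.15.255


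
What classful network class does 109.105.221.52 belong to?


First octet: 109
Binary: 01101101
0xxxxxxx -> Class A (1-126)
Class A, default mask 255.0.0.0 (/8)


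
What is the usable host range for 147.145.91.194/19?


Network: 147.145.64.0
Broadcast: 147.145.95.255
First usable = network + 1
Last usable = broadcast - 1
Range: 147.145.64.1 to 147.145.95.254


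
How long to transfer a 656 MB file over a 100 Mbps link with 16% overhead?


Effective throughput = 100 * (1 - 16/100) = 84 Mbps
File size in Mb = 656 * 8 = 5248 Mb
Time = 5248 / 84
Time = 62.4762 seconds


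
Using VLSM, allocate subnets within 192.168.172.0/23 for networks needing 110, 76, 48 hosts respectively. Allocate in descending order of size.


110 hosts -> /25 (126 usable): 192.168.172.0/25
76 hosts -> /25 (126 usable): 192.168.172.128/25
48 hosts -> /26 (62 usable): 192.168.173.0/26
Allocation: 192.168.172.0/25 (110 hosts, 126 usable); 192.168.172.128/25 (76 hosts, 126 usable); 192.168.173.0/26 (48 hosts, 62 usable)


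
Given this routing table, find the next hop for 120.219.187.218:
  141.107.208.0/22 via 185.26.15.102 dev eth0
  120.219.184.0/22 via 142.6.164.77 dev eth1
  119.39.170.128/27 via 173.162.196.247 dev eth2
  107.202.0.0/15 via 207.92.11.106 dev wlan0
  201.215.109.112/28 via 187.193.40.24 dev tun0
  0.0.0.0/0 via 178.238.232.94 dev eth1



Longest prefix match for 120.219.187.218:
  /22 141.107.208.0: no
  /22 120.219.184.0: MATCH
  /27 119.39.170.128: no
  /15 107.202.0.0: no
  /28 201.215.109.112: no
  /0 0.0.0.0: MATCH
Selected: next-hop 142.6.164.77 via eth1 (matched /22)


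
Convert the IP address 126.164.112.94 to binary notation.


126 = 01111110
164 = 10100100
112 = 01110000
94 = 01011110
Binary: 01111110.10100100.01110000.01011110


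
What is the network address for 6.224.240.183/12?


IP:   00000110.11100000.11110000.10110111
Mask: 11111111.11110000.00000000.00000000
AND operation:
Net:  00000110.11100000.00000000.00000000
Network: 6.224.0.0/12


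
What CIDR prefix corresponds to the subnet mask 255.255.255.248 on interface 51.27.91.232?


Binary: 11111111.11111111.11111111.11111000
Count leading 1s
Prefix: /29


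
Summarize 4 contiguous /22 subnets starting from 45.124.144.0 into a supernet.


Original prefix: /22
Number of subnets: 4 = 2^2
New prefix = 22 - 2 = 20
Supernet: 45.124.144.0/20


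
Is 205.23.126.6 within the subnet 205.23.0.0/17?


Subnet network: 205.23.0.0
Test IP AND mask: 205.23.0.0
Yes, 205.23.126.6 is in 205.23.0.0/17


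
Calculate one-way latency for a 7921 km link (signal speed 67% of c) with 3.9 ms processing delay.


Speed = 0.67 * 3e5 km/s = 201000 km/s
Propagation delay = 7921 / 201000 = 0.0394 s = 39.408 ms
Processing delay = 3.9 ms
Total one-way latency = 43.308 ms


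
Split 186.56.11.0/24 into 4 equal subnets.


New prefix = 24 + 2 = 26
Each subnet has 64 addresses
  186.56.11.0/26
  186.56.11.64/26
  186.56.11.128/26
  186.56.11.192/26
Subnets: 186.56.11.0/26, 186.56.11.64/26, 186.56.11.128/26, 186.56.11.192/26


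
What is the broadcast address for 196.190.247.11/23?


Network: 196.190.246.0/23
Host bits = 9
Set all host bits to 1:
Broadcast: 196.190.247.255


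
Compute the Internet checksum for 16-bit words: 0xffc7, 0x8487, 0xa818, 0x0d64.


Sum all words (with carry folding):
+ 0xffc7 = 0xffc7
+ 0x8487 = 0x844f
+ 0xa818 = 0x2c68
+ 0x0d64 = 0x39cc
One's complement: ~0x39cc
Checksum = 0xc633


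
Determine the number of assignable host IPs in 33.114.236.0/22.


Host bits = 32 - 22 = 10
Total addresses = 2^10 = 1024
Usable = total - 2 (network and broadcast)
Usable hosts: 1022


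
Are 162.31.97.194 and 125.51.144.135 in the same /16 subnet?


Mask: 255.255.0.0
162.31.97.194 AND mask = 162.31.0.0
125.51.144.135 AND mask = 125.51.0.0
No, different subnets (162.31.0.0 vs 125.51.0.0)


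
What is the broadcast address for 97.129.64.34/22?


Network: 97.129.64.0/22
Host bits = 10
Set all host bits to 1:
Broadcast: 97.129.67.255


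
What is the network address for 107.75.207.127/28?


IP:   01101011.01001011.11001111.01111111
Mask: 11111111.11111111.11111111.11110000
AND operation:
Net:  01101011.01001011.11001111.01110000
Network: 107.75.207.112/28


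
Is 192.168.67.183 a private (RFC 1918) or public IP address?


RFC 1918 private ranges:
  10.0.0.0/8 (10.0.0.0 - 10.255.255.255)
  172.16.0.0/12 (172.16.0.0 - 172.31.255.255)
  192.168.0.0/16 (192.168.0.0 - 192.168.255.255)
Private (in 192.168.0.0/16)


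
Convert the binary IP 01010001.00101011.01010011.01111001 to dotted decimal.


01010001 = 81
00101011 = 43
01010011 = 83
01111001 = 121
IP: 81.43.83.121


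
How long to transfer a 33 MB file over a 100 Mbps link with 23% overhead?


Effective throughput = 100 * (1 - 23/100) = 77 Mbps
File size in Mb = 33 * 8 = 264 Mb
Time = 264 / 77
Time = 3.4286 seconds


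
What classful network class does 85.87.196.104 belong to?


First octet: 85
Binary: 01010101
0xxxxxxx -> Class A (1-126)
Class A, default mask 255.0.0.0 (/8)


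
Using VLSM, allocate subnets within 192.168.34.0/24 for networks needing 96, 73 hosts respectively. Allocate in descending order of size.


96 hosts -> /25 (126 usable): 192.168.34.0/25
73 hosts -> /25 (126 usable): 192.168.34.128/25
Allocation: 192.168.34.0/25 (96 hosts, 126 usable); 192.168.34.128/25 (73 hosts, 126 usable)


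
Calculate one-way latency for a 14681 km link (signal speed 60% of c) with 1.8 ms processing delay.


Speed = 0.6 * 3e5 km/s = 180000 km/s
Propagation delay = 14681 / 180000 = 0.0816 s = 81.5611 ms
Processing delay = 1.8 ms
Total one-way latency = 83.3611 ms


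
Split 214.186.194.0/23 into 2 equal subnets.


New prefix = 23 + 1 = 24
Each subnet has 256 addresses
  214.186.194.0/24
  214.186.195.0/24
Subnets: 214.186.194.0/24, 214.186.195.0/24


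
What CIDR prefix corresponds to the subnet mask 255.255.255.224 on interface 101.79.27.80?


Binary: 11111111.11111111.11111111.11100000
Count leading 1s
Prefix: /27


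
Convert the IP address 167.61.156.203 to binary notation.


167 = 10100111
61 = 00111101
156 = 10011100
203 = 11001011
Binary: 10100111.00111101.10011100.11001011


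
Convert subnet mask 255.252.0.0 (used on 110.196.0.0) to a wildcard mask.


Subnet mask: 255.252.0.0
Wildcard = 255.255.255.255 - subnet mask
255 - 255 = 0
255 - 252 = 3
255 - 0 = 255
255 - 0 = 255
Wildcard: 0.3.255.255


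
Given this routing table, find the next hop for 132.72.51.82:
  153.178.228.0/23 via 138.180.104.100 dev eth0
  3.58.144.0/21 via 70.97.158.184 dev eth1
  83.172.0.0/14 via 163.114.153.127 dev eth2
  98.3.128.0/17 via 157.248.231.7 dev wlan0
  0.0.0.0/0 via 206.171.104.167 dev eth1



Longest prefix match for 132.72.51.82:
  /23 153.178.228.0: no
  /21 3.58.144.0: no
  /14 83.172.0.0: no
  /17 98.3.128.0: no
  /0 0.0.0.0: MATCH
Selected: next-hop 206.171.104.167 via eth1 (matched /0)


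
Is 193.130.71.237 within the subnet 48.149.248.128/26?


Subnet network: 48.149.248.128
Test IP AND mask: 193.130.71.192
No, 193.130.71.237 is not in 48.149.248.128/26


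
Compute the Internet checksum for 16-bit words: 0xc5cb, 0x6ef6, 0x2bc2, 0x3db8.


Sum all words (with carry folding):
+ 0xc5cb = 0xc5cb
+ 0x6ef6 = 0x34c2
+ 0x2bc2 = 0x6084
+ 0x3db8 = 0x9e3c
One's complement: ~0x9e3c
Checksum = 0x61c3


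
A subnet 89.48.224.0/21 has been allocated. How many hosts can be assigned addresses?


Host bits = 32 - 21 = 11
Total addresses = 2^11 = 2048
Usable = total - 2 (network and broadcast)
Usable hosts: 2046


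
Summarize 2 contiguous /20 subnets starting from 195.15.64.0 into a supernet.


Original prefix: /20
Number of subnets: 2 = 2^1
New prefix = 20 - 1 = 19
Supernet: 195.15.64.0/19


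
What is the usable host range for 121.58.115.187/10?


Network: 121.0.0.0
Broadcast: 121.63.255.255
First usable = network + 1
Last usable = broadcast - 1
Range: 121.0.0.1 to 121.63.255.254


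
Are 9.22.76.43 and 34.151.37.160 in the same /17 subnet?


Mask: 255.255.128.0
9.22.76.43 AND mask = 9.22.0.0
34.151.37.160 AND mask = 34.151.0.0
No, different subnets (9.22.0.0 vs 34.151.0.0)


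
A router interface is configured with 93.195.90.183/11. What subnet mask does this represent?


/11 means 11 network bits, 21 host bits
Binary: 11111111111000000000000000000000
Mask: 255.224.0.0


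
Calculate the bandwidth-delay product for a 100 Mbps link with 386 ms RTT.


BDP = bandwidth * RTT
= 100 Mbps * 386 ms
= 100 * 1e6 * 386 / 1000 bits
= 38600000 bits
= 4825000 bytes
= 4711.9141 KB
BDP = 38600000 bits (4825000 bytes)


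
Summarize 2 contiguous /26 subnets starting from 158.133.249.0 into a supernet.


Original prefix: /26
Number of subnets: 2 = 2^1
New prefix = 26 - 1 = 25
Supernet: 158.133.249.0/25


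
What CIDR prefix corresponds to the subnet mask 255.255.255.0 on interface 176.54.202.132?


Binary: 11111111.11111111.11111111.00000000
Count leading 1s
Prefix: /24


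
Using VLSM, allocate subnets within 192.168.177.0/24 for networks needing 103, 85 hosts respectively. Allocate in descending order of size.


103 hosts -> /25 (126 usable): 192.168.177.0/25
85 hosts -> /25 (126 usable): 192.168.177.128/25
Allocation: 192.168.177.0/25 (103 hosts, 126 usable); 192.168.177.128/25 (85 hosts, 126 usable)


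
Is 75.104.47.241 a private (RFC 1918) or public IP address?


RFC 1918 private ranges:
  10.0.0.0/8 (10.0.0.0 - 10.255.255.255)
  172.16.0.0/12 (172.16.0.0 - 172.31.255.255)
  192.168.0.0/16 (192.168.0.0 - 192.168.255.255)
Public (not in any RFC 1918 range)


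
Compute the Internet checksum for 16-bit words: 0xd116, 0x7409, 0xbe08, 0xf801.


Sum all words (with carry folding):
+ 0xd116 = 0xd116
+ 0x7409 = 0x4520
+ 0xbe08 = 0x0329
+ 0xf801 = 0xfb2a
One's complement: ~0xfb2a
Checksum = 0x04d5


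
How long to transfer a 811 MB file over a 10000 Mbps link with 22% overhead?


Effective throughput = 10000 * (1 - 22/100) = 7800 Mbps
File size in Mb = 811 * 8 = 6488 Mb
Time = 6488 / 7800
Time = 0.8318 seconds


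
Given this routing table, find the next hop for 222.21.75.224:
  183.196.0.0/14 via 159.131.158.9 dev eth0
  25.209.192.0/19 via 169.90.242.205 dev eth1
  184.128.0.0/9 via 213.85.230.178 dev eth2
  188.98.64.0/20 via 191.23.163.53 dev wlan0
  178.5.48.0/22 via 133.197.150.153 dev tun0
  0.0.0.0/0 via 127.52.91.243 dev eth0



Longest prefix match for 222.21.75.224:
  /14 183.196.0.0: no
  /19 25.209.192.0: no
  /9 184.128.0.0: no
  /20 188.98.64.0: no
  /22 178.5.48.0: no
  /0 0.0.0.0: MATCH
Selected: next-hop 127.52.91.243 via eth0 (matched /0)


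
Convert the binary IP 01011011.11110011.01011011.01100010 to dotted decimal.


01011011 = 91
11110011 = 243
01011011 = 91
01100010 = 98
IP: 91.243.91.98


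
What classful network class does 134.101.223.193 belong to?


First octet: 134
Binary: 10000110
10xxxxxx -> Class B (128-191)
Class B, default mask 255.255.0.0 (/16)


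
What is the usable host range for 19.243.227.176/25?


Network: 19.243.227.128
Broadcast: 19.243.227.255
First usable = network + 1
Last usable = broadcast - 1
Range: 19.243.227.129 to 19.243.227.254


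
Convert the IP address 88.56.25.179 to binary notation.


88 = 01011000
56 = 00111000
25 = 00011001
179 = 10110011
Binary: 01011000.00111000.00011001.10110011


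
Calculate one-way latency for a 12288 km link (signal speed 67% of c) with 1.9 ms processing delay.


Speed = 0.67 * 3e5 km/s = 201000 km/s
Propagation delay = 12288 / 201000 = 0.0611 s = 61.1343 ms
Processing delay = 1.9 ms
Total one-way latency = 63.0343 ms


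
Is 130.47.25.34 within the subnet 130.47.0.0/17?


Subnet network: 130.47.0.0
Test IP AND mask: 130.47.0.0
Yes, 130.47.25.34 is in 130.47.0.0/17


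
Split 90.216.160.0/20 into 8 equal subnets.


New prefix = 20 + 3 = 23
Each subnet has 512 addresses
  90.216.160.0/23
  90.216.162.0/23
  90.216.164.0/23
  90.216.166.0/23
  90.216.168.0/23
  90.216.170.0/23
  90.216.172.0/23
  90.216.174.0/23
Subnets: 90.216.160.0/23, 90.216.162.0/23, 90.216.164.0/23, 90.216.166.0/23, 90.216.168.0/23, 90.216.170.0/23, 90.216.172.0/23, 90.216.174.0/23


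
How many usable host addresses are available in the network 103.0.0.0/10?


Host bits = 32 - 10 = 22
Total addresses = 2^22 = 4194304
Usable = total - 2 (network and broadcast)
Usable hosts: 4194302


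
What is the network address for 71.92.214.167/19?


IP:   01000111.01011100.11010110.10100111
Mask: 11111111.11111111.11100000.00000000
AND operation:
Net:  01000111.01011100.11000000.00000000
Network: 71.92.192.0/19


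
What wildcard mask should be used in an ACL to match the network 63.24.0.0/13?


Subnet mask: 255.248.0.0
Wildcard = 255.255.255.255 - subnet mask
255 - 255 = 0
255 - 248 = 7
255 - 0 = 255
255 - 0 = 255
Wildcard: 0.7.255.255


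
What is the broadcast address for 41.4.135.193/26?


Network: 41.4.135.192/26
Host bits = 6
Set all host bits to 1:
Broadcast: 41.4.135.255


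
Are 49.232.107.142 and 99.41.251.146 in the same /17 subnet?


Mask: 255.255.128.0
49.232.107.142 AND mask = 49.232.0.0
99.41.251.146 AND mask = 99.41.128.0
No, different subnets (49.232.0.0 vs 99.41.128.0)


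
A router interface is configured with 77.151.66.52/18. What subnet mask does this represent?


/18 means 18 network bits, 14 host bits
Binary: 11111111111111111100000000000000
Mask: 255.255.192.0


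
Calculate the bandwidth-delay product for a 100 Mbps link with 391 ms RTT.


BDP = bandwidth * RTT
= 100 Mbps * 391 ms
= 100 * 1e6 * 391 / 1000 bits
= 39100000 bits
= 4887500 bytes
= 4772.9492 KB
BDP = 39100000 bits (4887500 bytes)


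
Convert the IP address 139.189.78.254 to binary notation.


139 = 10001011
189 = 10111101
78 = 01001110
254 = 11111110
Binary: 10001011.10111101.01001110.11111110


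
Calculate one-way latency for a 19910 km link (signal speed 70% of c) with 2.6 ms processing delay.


Speed = 0.7 * 3e5 km/s = 210000 km/s
Propagation delay = 19910 / 210000 = 0.0948 s = 94.8095 ms
Processing delay = 2.6 ms
Total one-way latency = 97.4095 ms


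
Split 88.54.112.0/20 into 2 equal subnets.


New prefix = 20 + 1 = 21
Each subnet has 2048 addresses
  88.54.112.0/21
  88.54.120.0/21
Subnets: 88.54.112.0/21, 88.54.120.0/21


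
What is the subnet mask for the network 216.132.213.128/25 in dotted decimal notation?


/25 means 25 network bits, 7 host bits
Binary: 11111111111111111111111110000000
Mask: 255.255.255.128


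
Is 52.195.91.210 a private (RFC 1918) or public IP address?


RFC 1918 private ranges:
  10.0.0.0/8 (10.0.0.0 - 10.255.255.255)
  172.16.0.0/12 (172.16.0.0 - 172.31.255.255)
  192.168.0.0/16 (192.168.0.0 - 192.168.255.255)
Public (not in any RFC 1918 range)


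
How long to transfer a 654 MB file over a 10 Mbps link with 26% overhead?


Effective throughput = 10 * (1 - 26/100) = 7.4 Mbps
File size in Mb = 654 * 8 = 5232 Mb
Time = 5232 / 7.4
Time = 707.027 seconds


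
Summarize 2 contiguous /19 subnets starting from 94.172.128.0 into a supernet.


Original prefix: /19
Number of subnets: 2 = 2^1
New prefix = 19 - 1 = 18
Supernet: 94.172.128.0/18


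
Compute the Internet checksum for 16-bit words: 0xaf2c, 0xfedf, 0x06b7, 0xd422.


Sum all words (with carry folding):
+ 0xaf2c = 0xaf2c
+ 0xfedf = 0xae0c
+ 0x06b7 = 0xb4c3
+ 0xd422 = 0x88e6
One's complement: ~0x88e6
Checksum = 0x7719


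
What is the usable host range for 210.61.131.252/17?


Network: 210.61.128.0
Broadcast: 210.61.255.255
First usable = network + 1
Last usable = broadcast - 1
Range: 210.61.128.1 to 210.61.255.254


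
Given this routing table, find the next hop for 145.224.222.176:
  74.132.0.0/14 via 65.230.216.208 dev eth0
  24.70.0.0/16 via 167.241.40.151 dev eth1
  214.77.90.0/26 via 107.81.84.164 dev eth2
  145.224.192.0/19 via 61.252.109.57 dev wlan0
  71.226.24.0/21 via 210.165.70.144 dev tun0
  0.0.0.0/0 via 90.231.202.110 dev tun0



Longest prefix match for 145.224.222.176:
  /14 74.132.0.0: no
  /16 24.70.0.0: no
  /26 214.77.90.0: no
  /19 145.224.192.0: MATCH
  /21 71.226.24.0: no
  /0 0.0.0.0: MATCH
Selected: next-hop 61.252.109.57 via wlan0 (matched /19)


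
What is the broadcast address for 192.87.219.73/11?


Network: 192.64.0.0/11
Host bits = 21
Set all host bits to 1:
Broadcast: 192.95.255.255


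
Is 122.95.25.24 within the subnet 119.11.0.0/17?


Subnet network: 119.11.0.0
Test IP AND mask: 122.95.0.0
No, 122.95.25.24 is not in 119.11.0.0/17


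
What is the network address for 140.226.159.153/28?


IP:   10001100.11100010.10011111.10011001
Mask: 11111111.11111111.11111111.11110000
AND operation:
Net:  10001100.11100010.10011111.10010000
Network: 140.226.159.144/28


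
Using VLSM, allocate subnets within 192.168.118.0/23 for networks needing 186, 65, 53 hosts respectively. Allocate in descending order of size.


186 hosts -> /24 (254 usable): 192.168.118.0/24
65 hosts -> /25 (126 usable): 192.168.119.0/25
53 hosts -> /26 (62 usable): 192.168.119.128/26
Allocation: 192.168.118.0/24 (186 hosts, 254 usable); 192.168.119.0/25 (65 hosts, 126 usable); 192.168.119.128/26 (53 hosts, 62 usable)


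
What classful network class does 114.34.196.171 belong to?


First octet: 114
Binary: 01110010
0xxxxxxx -> Class A (1-126)
Class A, default mask 255.0.0.0 (/8)


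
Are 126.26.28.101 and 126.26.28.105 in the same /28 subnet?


Mask: 255.255.255.240
126.26.28.101 AND mask = 126.26.28.96
126.26.28.105 AND mask = 126.26.28.96
Yes, same subnet (126.26.28.96)


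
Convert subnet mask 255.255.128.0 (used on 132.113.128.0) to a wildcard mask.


Subnet mask: 255.255.128.0
Wildcard = 255.255.255.255 - subnet mask
255 - 255 = 0
255 - 255 = 0
255 - 128 = 127
255 - 0 = 255
Wildcard: 0.0.127.255


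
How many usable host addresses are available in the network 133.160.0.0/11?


Host bits = 32 - 11 = 21
Total addresses = 2^21 = 2097152
Usable = total - 2 (network and broadcast)
Usable hosts: 2097150


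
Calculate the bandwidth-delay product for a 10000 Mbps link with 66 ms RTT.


BDP = bandwidth * RTT
= 10000 Mbps * 66 ms
= 10000 * 1e6 * 66 / 1000 bits
= 660000000 bits
= 82500000 bytes
= 80566.4062 KB
BDP = 660000000 bits (82500000 bytes)


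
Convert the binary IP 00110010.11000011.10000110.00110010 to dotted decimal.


00110010 = 50
11000011 = 195
10000110 = 134
00110010 = 50
IP: 50.195.134.50


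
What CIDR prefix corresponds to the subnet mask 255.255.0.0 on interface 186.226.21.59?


Binary: 11111111.11111111.00000000.00000000
Count leading 1s
Prefix: /16


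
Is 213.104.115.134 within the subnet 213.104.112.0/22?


Subnet network: 213.104.112.0
Test IP AND mask: 213.104.112.0
Yes, 213.104.115.134 is in 213.104.112.0/22


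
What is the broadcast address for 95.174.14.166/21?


Network: 95.174.8.0/21
Host bits = 11
Set all host bits to 1:
Broadcast: 95.174.15.255


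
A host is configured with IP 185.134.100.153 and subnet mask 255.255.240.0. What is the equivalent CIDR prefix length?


Binary: 11111111.11111111.11110000.00000000
Count leading 1s
Prefix: /20


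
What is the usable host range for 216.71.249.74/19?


Network: 216.71.224.0
Broadcast: 216.71.255.255
First usable = network + 1
Last usable = broadcast - 1
Range: 216.71.224.1 to 216.71.255.254


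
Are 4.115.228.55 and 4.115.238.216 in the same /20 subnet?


Mask: 255.255.240.0
4.115.228.55 AND mask = 4.115.224.0
4.115.238.216 AND mask = 4.115.224.0
Yes, same subnet (4.115.224.0)


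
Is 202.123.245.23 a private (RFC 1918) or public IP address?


RFC 1918 private ranges:
  10.0.0.0/8 (10.0.0.0 - 10.255.255.255)
  172.16.0.0/12 (172.16.0.0 - 172.31.255.255)
  192.168.0.0/16 (192.168.0.0 - 192.168.255.255)
Public (not in any RFC 1918 range)


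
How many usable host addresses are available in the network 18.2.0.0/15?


Host bits = 32 - 15 = 17
Total addresses = 2^17 = 131072
Usable = total - 2 (network and broadcast)
Usable hosts: 131070


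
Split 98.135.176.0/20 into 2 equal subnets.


New prefix = 20 + 1 = 21
Each subnet has 2048 addresses
  98.135.176.0/21
  98.135.184.0/21
Subnets: 98.135.176.0/21, 98.135.184.0/21


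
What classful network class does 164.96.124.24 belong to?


First octet: 164
Binary: 10100100
10xxxxxx -> Class B (128-191)
Class B, default mask 255.255.0.0 (/16)


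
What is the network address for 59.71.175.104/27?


IP:   00111011.01000111.10101111.01101000
Mask: 11111111.11111111.11111111.11100000
AND operation:
Net:  00111011.01000111.10101111.01100000
Network: 59.71.175.96/27


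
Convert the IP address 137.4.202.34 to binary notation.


137 = 10001001
4 = 00000100
202 = 11001010
34 = 00100010
Binary: 10001001.00000100.11001010.00100010


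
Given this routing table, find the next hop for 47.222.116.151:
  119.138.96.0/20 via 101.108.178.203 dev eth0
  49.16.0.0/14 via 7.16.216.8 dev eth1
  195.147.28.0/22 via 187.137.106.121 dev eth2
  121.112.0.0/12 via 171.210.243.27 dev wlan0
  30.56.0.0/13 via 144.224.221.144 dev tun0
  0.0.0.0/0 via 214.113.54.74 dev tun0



Longest prefix match for 47.222.116.151:
  /20 119.138.96.0: no
  /14 49.16.0.0: no
  /22 195.147.28.0: no
  /12 121.112.0.0: no
  /13 30.56.0.0: no
  /0 0.0.0.0: MATCH
Selected: next-hop 214.113.54.74 via tun0 (matched /0)


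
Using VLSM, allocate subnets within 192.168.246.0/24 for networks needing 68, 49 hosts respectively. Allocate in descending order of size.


68 hosts -> /25 (126 usable): 192.168.246.0/25
49 hosts -> /26 (62 usable): 192.168.246.128/26
Allocation: 192.168.246.0/25 (68 hosts, 126 usable); 192.168.246.128/26 (49 hosts, 62 usable)


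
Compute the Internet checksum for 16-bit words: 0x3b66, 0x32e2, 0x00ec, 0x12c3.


Sum all words (with carry folding):
+ 0x3b66 = 0x3b66
+ 0x32e2 = 0x6e48
+ 0x00ec = 0x6f34
+ 0x12c3 = 0x81f7
One's complement: ~0x81f7
Checksum = 0x7e08


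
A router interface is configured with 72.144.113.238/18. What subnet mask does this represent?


/18 means 18 network bits, 14 host bits
Binary: 11111111111111111100000000000000
Mask: 255.255.192.0


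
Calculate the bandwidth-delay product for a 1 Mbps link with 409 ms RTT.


BDP = bandwidth * RTT
= 1 Mbps * 409 ms
= 1 * 1e6 * 409 / 1000 bits
= 409000 bits
= 51125 bytes
= 49.9268 KB
BDP = 409000 bits (51125 bytes)


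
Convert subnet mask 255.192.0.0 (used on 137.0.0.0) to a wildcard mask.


Subnet mask: 255.192.0.0
Wildcard = 255.255.255.255 - subnet mask
255 - 255 = 0
255 - 192 = 63
255 - 0 = 255
255 - 0 = 255
Wildcard: 0.63.255.255


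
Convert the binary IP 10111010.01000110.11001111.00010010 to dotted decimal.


10111010 = 186
01000110 = 70
11001111 = 207
00010010 = 18
IP: 186.70.207.18


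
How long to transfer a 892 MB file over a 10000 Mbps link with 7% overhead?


Effective throughput = 10000 * (1 - 7/100) = 9300 Mbps
File size in Mb = 892 * 8 = 7136 Mb
Time = 7136 / 9300
Time = 0.7673 seconds


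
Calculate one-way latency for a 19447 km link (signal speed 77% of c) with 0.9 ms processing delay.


Speed = 0.77 * 3e5 km/s = 231000 km/s
Propagation delay = 19447 / 231000 = 0.0842 s = 84.1861 ms
Processing delay = 0.9 ms
Total one-way latency = 85.0861 ms


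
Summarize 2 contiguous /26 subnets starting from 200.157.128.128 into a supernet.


Original prefix: /26
Number of subnets: 2 = 2^1
New prefix = 26 - 1 = 25
Supernet: 200.157.128.128/25


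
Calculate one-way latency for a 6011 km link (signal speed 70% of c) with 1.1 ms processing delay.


Speed = 0.7 * 3e5 km/s = 210000 km/s
Propagation delay = 6011 / 210000 = 0.0286 s = 28.6238 ms
Processing delay = 1.1 ms
Total one-way latency = 29.7238 ms


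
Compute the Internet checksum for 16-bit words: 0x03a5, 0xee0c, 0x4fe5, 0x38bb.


Sum all words (with carry folding):
+ 0x03a5 = 0x03a5
+ 0xee0c = 0xf1b1
+ 0x4fe5 = 0x4197
+ 0x38bb = 0x7a52
One's complement: ~0x7a52
Checksum = 0x85ad


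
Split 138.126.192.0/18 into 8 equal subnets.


New prefix = 18 + 3 = 21
Each subnet has 2048 addresses
  138.126.192.0/21
  138.126.200.0/21
  138.126.208.0/21
  138.126.216.0/21
  138.126.224.0/21
  138.126.232.0/21
  138.126.240.0/21
  138.126.248.0/21
Subnets: 138.126.192.0/21, 138.126.200.0/21, 138.126.208.0/21, 138.126.216.0/21, 138.126.224.0/21, 138.126.232.0/21, 138.126.240.0/21, 138.126.248.0/21


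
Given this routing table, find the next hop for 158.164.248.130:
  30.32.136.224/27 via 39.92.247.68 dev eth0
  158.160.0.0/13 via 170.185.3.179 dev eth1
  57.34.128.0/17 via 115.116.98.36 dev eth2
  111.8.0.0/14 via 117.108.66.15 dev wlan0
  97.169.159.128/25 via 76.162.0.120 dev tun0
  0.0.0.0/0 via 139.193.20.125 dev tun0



Longest prefix match for 158.164.248.130:
  /27 30.32.136.224: no
  /13 158.160.0.0: MATCH
  /17 57.34.128.0: no
  /14 111.8.0.0: no
  /25 97.169.159.128: no
  /0 0.0.0.0: MATCH
Selected: next-hop 170.185.3.179 via eth1 (matched /13)


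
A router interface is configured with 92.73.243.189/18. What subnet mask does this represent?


/18 means 18 network bits, 14 host bits
Binary: 11111111111111111100000000000000
Mask: 255.255.192.0


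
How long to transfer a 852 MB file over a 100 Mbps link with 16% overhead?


Effective throughput = 100 * (1 - 16/100) = 84 Mbps
File size in Mb = 852 * 8 = 6816 Mb
Time = 6816 / 84
Time = 81.1429 seconds


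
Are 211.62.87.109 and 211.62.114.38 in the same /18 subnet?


Mask: 255.255.192.0
211.62.87.109 AND mask = 211.62.64.0
211.62.114.38 AND mask = 211.62.64.0
Yes, same subnet (211.62.64.0)


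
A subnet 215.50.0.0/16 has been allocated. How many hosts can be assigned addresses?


Host bits = 32 - 16 = 16
Total addresses = 2^16 = 65536
Usable = total - 2 (network and broadcast)
Usable hosts: 65534


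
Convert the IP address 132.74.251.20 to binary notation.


132 = 10000100
74 = 01001010
251 = 11111011
20 = 00010100
Binary: 10000100.01001010.11111011.00010100


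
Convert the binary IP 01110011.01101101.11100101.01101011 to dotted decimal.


01110011 = 115
01101101 = 109
11100101 = 229
01101011 = 107
IP: 115.109.229.107


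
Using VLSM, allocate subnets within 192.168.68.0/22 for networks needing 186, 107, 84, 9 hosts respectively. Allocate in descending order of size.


186 hosts -> /24 (254 usable): 192.168.68.0/24
107 hosts -> /25 (126 usable): 192.168.69.0/25
84 hosts -> /25 (126 usable): 192.168.69.128/25
9 hosts -> /28 (14 usable): 192.168.70.0/28
Allocation: 192.168.68.0/24 (186 hosts, 254 usable); 192.168.69.0/25 (107 hosts, 126 usable); 192.168.69.128/25 (84 hosts, 126 usable); 192.168.70.0/28 (9 hosts, 14 usable)


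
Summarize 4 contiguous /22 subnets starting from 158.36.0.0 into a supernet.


Original prefix: /22
Number of subnets: 4 = 2^2
New prefix = 22 - 2 = 20
Supernet: 158.36.0.0/20


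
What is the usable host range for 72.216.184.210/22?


Network: 72.216.184.0
Broadcast: 72.216.187.255
First usable = network + 1
Last usable = broadcast - 1
Range: 72.216.184.1 to 72.216.187.254


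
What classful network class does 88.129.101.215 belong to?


First octet: 88
Binary: 01011000
0xxxxxxx -> Class A (1-126)
Class A, default mask 255.0.0.0 (/8)


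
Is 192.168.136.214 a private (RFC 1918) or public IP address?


RFC 1918 private ranges:
  10.0.0.0/8 (10.0.0.0 - 10.255.255.255)
  172.16.0.0/12 (172.16.0.0 - 172.31.255.255)
  192.168.0.0/16 (192.168.0.0 - 192.168.255.255)
Private (in 192.168.0.0/16)


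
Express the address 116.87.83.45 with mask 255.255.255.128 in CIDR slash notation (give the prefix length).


Binary: 11111111.11111111.11111111.10000000
Count leading 1s
Prefix: /25


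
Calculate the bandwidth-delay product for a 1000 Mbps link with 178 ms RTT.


BDP = bandwidth * RTT
= 1000 Mbps * 178 ms
= 1000 * 1e6 * 178 / 1000 bits
= 178000000 bits
= 22250000 bytes
= 21728.5156 KB
BDP = 178000000 bits (22250000 bytes)


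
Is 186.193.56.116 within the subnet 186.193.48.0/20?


Subnet network: 186.193.48.0
Test IP AND mask: 186.193.48.0
Yes, 186.193.56.116 is in 186.193.48.0/20


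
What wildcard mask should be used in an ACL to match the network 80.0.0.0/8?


Subnet mask: 255.0.0.0
Wildcard = 255.255.255.255 - subnet mask
255 - 255 = 0
255 - 0 = 255
255 - 0 = 255
255 - 0 = 255
Wildcard: 0.255.255.255


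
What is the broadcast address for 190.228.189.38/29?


Network: 190.228.189.32/29
Host bits = 3
Set all host bits to 1:
Broadcast: 190.228.189.39
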